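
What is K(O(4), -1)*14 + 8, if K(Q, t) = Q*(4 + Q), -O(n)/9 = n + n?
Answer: 68552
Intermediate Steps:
O(n) = -18*n (O(n) = -9*(n + n) = -18*n)
K(O(4), -1)*14 + 8 = ((-18*4)*(4 - 18*4))*14 + 8 = -72*(4 - 72)*14 + 8 = -72*(-68)*14 + 8 = 4896*14 + 8 = 68544 + 8 = 68552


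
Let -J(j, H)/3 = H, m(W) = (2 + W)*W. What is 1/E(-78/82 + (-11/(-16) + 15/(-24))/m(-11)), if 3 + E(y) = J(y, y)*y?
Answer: -1405907712/8028933361 ≈ -0.17511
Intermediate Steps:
m(W) = W*(2 + W)
J(j, H) = -3*H
E(y) = -3 - 3*y**2 (E(y) = -3 + (-3*y)*y = -3 - 3*y**2)
1/E(-78/82 + (-11/(-16) + 15/(-24))/m(-11)) = 1/(-3 - 3*(-78/82 + (-11/(-16) + 15/(-24))/((-11*(2 - 11))))**2) = 1/(-3 - 3*(-78*1/82 + (-11*(-1/16) + 15*(-1/24))/((-11*(-9))))**2) = 1/(-3 - 3*(-39/41 + (11/16 - 5/8)/99)**2) = 1/(-3 - 3*(-39/41 + (1/16)*(1/99))**2) = 1/(-3 - 3*(-39/41 + 1/1584)**2) = 1/(-3 - 3*(-61735/64944)**2) = 1/(-3 - 3*3811210225/4217723136) = 1/(-3 - 3811210225/1405907712) = 1/(-8028933361/1405907712) = -1405907712/8028933361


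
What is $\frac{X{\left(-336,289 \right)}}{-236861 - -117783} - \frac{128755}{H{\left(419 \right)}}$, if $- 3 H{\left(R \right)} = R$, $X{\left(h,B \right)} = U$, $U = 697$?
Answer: $\frac{45995371627}{49893682} \approx 921.87$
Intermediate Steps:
$X{\left(h,B \right)} = 697$
$H{\left(R \right)} = - \frac{R}{3}$
$\frac{X{\left(-336,289 \right)}}{-236861 - -117783} - \frac{128755}{H{\left(419 \right)}} = \frac{697}{-236861 - -117783} - \frac{128755}{\left(- \frac{1}{3}\right) 419} = \frac{697}{-236861 + 117783} - \frac{128755}{- \frac{419}{3}} = \frac{697}{-119078} - - \frac{386265}{419} = 697 \left(- \frac{1}{119078}\right) + \frac{386265}{419} = - \frac{697}{119078} + \frac{386265}{419} = \frac{45995371627}{49893682}$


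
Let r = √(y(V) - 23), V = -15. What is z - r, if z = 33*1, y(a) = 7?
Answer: 33 - 4*I ≈ 33.0 - 4.0*I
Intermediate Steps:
z = 33
r = 4*I (r = √(7 - 23) = √(-16) = 4*I ≈ 4.0*I)
z - r = 33 - 4*I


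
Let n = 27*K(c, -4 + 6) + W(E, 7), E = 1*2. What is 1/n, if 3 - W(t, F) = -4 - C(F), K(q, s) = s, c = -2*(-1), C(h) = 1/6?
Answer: 6/367 ≈ 0.016349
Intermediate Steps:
C(h) = ⅙
c = 2
E = 2
W(t, F) = 43/6 (W(t, F) = 3 - (-4 - 1*⅙) = 3 - (-4 - ⅙) = 3 - 1*(-25/6) = 3 + 25/6 = 43/6)
n = 367/6 (n = 27*(-4 + 6) + 43/6 = 27*2 + 43/6 = 54 + 43/6 = 367/6 ≈ 61.167)
1/n = 1/(367/6) = 6/367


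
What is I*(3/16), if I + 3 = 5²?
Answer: 33/8 ≈ 4.1250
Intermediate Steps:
I = 22 (I = -3 + 5² = -3 + 25 = 22)
I*(3/16) = 22*(3/16) = 33/8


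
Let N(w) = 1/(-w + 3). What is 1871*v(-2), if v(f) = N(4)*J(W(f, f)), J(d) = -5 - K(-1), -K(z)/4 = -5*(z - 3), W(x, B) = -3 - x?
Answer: -140325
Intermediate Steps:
K(z) = -60 + 20*z (K(z) = -(-20)*(z - 3) = -(-20)*(-3 + z) = -4*(15 - 5*z) = -60 + 20*z)
J(d) = 75 (J(d) = -5 - (-60 + 20*(-1)) = -5 - (-60 - 20) = -5 - 1*(-80) = -5 + 80 = 75)
N(w) = 1/(3 - w)
v(f) = -75 (v(f) = -1/(-3 + 4)*75 = -1/1*75 = -1*1*75 = -1*75 = -75)
1871*v(-2) = 1871*(-75) = -140325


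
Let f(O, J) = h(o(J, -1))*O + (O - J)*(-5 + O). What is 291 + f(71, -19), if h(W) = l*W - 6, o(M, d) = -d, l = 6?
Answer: 6231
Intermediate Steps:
h(W) = -6 + 6*W (h(W) = 6*W - 6 = -6 + 6*W)
f(O, J) = (-5 + O)*(O - J) (f(O, J) = (-6 + 6*(-1*(-1)))*O + (O - J)*(-5 + O) = (-6 + 6*1)*O + (-5 + O)*(O - J) = (-6 + 6)*O + (-5 + O)*(O - J) = 0*O + (-5 + O)*(O - J) = 0 + (-5 + O)*(O - J) = (-5 + O)*(O - J))
291 + f(71, -19) = 291 + (71**2 - 5*71 + 5*(-19) - 1*(-19)*71) = 291 + (5041 - 355 - 95 + 1349) = 291 + 5940 = 6231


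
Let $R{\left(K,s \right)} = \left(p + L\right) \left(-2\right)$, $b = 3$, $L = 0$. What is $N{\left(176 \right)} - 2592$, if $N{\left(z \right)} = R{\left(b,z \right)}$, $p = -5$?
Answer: $-2582$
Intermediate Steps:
$R{\left(K,s \right)} = 10$ ($R{\left(K,s \right)} = \left(-5 + 0\right) \left(-2\right) = \left(-5\right) \left(-2\right) = 10$)
$N{\left(z \right)} = 10$
$N{\left(176 \right)} - 2592 = 10 - 2592 = -2582$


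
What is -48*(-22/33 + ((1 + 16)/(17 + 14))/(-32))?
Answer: 2035/62 ≈ 32.823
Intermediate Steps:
-48*(-22/33 + ((1 + 16)/(17 + 14))/(-32)) = -48*(-22*1/33 + (17/31)*(-1/32)) = -48*(-⅔ + (17*(1/31))*(-1/32)) = -48*(-⅔ + (17/31)*(-1/32)) = -48*(-⅔ - 17/992) = -48*(-2035/2976) = 2035/62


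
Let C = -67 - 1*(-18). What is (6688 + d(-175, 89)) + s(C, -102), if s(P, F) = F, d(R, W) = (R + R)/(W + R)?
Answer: 283373/43 ≈ 6590.1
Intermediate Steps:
C = -49 (C = -67 + 18 = -49)
d(R, W) = 2*R/(R + W) (d(R, W) = (2*R)/(R + W) = 2*R/(R + W))
(6688 + d(-175, 89)) + s(C, -102) = (6688 + 2*(-175)/(-175 + 89)) - 102 = (6688 + 2*(-175)/(-86)) - 102 = (6688 + 2*(-175)*(-1/86)) - 102 = (6688 + 175/43) - 102 = 287759/43 - 102 = 283373/43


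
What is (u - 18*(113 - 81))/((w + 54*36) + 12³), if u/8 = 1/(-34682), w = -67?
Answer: -1997684/12502861 ≈ -0.15978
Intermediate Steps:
u = -4/17341 (u = 8/(-34682) = 8*(-1/34682) = -4/17341 ≈ -0.00023067)
(u - 18*(113 - 81))/((w + 54*36) + 12³) = (-4/17341 - 18*(113 - 81))/((-67 + 54*36) + 12³) = (-4/17341 - 18*32)/((-67 + 1944) + 1728) = (-4/17341 - 576)/(1877 + 1728) = -9988420/17341/3605 = -9988420/17341*1/3605 = -1997684/12502861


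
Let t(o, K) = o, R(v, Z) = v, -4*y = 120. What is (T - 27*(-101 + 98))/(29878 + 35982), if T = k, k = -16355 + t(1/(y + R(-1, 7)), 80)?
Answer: -2727/11036 ≈ -0.24710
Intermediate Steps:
y = -30 (y = -1/4*120 = -30)
k = -507006/31 (k = -16355 + 1/(-30 - 1) = -16355 + 1/(-31) = -16355 - 1/31 = -507006/31 ≈ -16355.)
T = -507006/31 ≈ -16355.
(T - 27*(-101 + 98))/(29878 + 35982) = (-507006/31 - 27*(-101 + 98))/(29878 + 35982) = (-507006/31 - 27*(-3))/65860 = (-507006/31 + 81)*(1/65860) = -504495/31*1/65860 = -2727/11036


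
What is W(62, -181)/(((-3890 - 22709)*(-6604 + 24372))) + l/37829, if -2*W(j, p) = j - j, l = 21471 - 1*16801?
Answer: 4670/37829 ≈ 0.12345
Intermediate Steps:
l = 4670 (l = 21471 - 16801 = 4670)
W(j, p) = 0 (W(j, p) = -(j - j)/2 = -½*0 = 0)
W(62, -181)/(((-3890 - 22709)*(-6604 + 24372))) + l/37829 = 0/(((-3890 - 22709)*(-6604 + 24372))) + 4670/37829 = 0/((-26599*17768)) + 4670*(1/37829) = 0/(-472611032) + 4670/37829 = 0*(-1/472611032) + 4670/37829 = 0 + 4670/37829 = 4670/37829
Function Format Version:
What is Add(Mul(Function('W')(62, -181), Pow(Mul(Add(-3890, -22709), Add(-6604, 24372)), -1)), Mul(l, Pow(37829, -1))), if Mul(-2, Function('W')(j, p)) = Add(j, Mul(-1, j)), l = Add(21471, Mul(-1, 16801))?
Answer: Rational(4670, 37829) ≈ 0.12345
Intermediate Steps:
l = 4670 (l = Add(21471, -16801) = 4670)
Function('W')(j, p) = 0 (Function('W')(j, p) = Mul(Rational(-1, 2), Add(j, Mul(-1, j))) = Mul(Rational(-1, 2), 0) = 0)
Add(Mul(Function('W')(62, -181), Pow(Mul(Add(-3890, -22709), Add(-6604, 24372)), -1)), Mul(l, Pow(37829, -1))) = Add(Mul(0, Pow(Mul(Add(-3890, -22709), Add(-6604, 24372)), -1)), Mul(4670, Pow(37829, -1))) = Add(Mul(0, Pow(Mul(-26599, 17768), -1)), Mul(4670, Rational(1, 37829))) = Add(Mul(0, Pow(-472611032, -1)), Rational(4670, 37829)) = Add(Mul(0, Rational(-1, 472611032)), Rational(4670, 37829)) = Add(0, Rational(4670, 37829)) = Rational(4670, 37829)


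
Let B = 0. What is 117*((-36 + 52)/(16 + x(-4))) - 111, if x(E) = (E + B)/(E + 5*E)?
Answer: 465/97 ≈ 4.7938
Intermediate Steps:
x(E) = ⅙ (x(E) = (E + 0)/(E + 5*E) = E/((6*E)) = E*(1/(6*E)) = ⅙)
117*((-36 + 52)/(16 + x(-4))) - 111 = 117*((-36 + 52)/(16 + ⅙)) - 111 = 117*(16/(97/6)) - 111 = 117*(16*(6/97)) - 111 = 117*(96/97) - 111 = 11232/97 - 111 = 465/97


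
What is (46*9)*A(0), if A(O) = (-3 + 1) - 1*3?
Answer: -2070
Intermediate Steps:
A(O) = -5 (A(O) = -2 - 3 = -5)
(46*9)*A(0) = (46*9)*(-5) = 414*(-5) = -2070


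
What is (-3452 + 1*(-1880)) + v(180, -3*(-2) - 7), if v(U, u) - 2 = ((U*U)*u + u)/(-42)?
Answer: -191459/42 ≈ -4558.5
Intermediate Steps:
v(U, u) = 2 - u/42 - u*U²/42 (v(U, u) = 2 + ((U*U)*u + u)/(-42) = 2 + (U²*u + u)*(-1/42) = 2 + (u*U² + u)*(-1/42) = 2 + (u + u*U²)*(-1/42) = 2 + (-u/42 - u*U²/42) = 2 - u/42 - u*U²/42)
(-3452 + 1*(-1880)) + v(180, -3*(-2) - 7) = (-3452 + 1*(-1880)) + (2 - (-3*(-2) - 7)/42 - 1/42*(-3*(-2) - 7)*180²) = (-3452 - 1880) + (2 - (-3*(-2) - 7)/42 - 1/42*(-3*(-2) - 7)*32400) = -5332 + (2 - (6 - 7)/42 - 1/42*(6 - 7)*32400) = -5332 + (2 - 1/42*(-1) - 1/42*(-1)*32400) = -5332 + (2 + 1/42 + 5400/7) = -5332 + 32485/42 = -191459/42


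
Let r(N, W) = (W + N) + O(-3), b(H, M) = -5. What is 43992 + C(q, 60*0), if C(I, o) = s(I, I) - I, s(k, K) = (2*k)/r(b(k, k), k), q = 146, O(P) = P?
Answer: 3025520/69 ≈ 43848.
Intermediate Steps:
r(N, W) = -3 + N + W (r(N, W) = (W + N) - 3 = (N + W) - 3 = -3 + N + W)
s(k, K) = 2*k/(-8 + k) (s(k, K) = (2*k)/(-3 - 5 + k) = (2*k)/(-8 + k) = 2*k/(-8 + k))
C(I, o) = -I + 2*I/(-8 + I) (C(I, o) = 2*I/(-8 + I) - I = -I + 2*I/(-8 + I))
43992 + C(q, 60*0) = 43992 + 146*(10 - 1*146)/(-8 + 146) = 43992 + 146*(10 - 146)/138 = 43992 + 146*(1/138)*(-136) = 43992 - 9928/69 = 3025520/69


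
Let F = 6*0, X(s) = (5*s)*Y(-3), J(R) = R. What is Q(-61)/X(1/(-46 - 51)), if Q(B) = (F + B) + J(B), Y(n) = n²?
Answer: 11834/45 ≈ 262.98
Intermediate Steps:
X(s) = 45*s (X(s) = (5*s)*(-3)² = (5*s)*9 = 45*s)
F = 0
Q(B) = 2*B (Q(B) = (0 + B) + B = B + B = 2*B)
Q(-61)/X(1/(-46 - 51)) = (2*(-61))/((45/(-46 - 51))) = -122/(45/(-97)) = -122/(45*(-1/97)) = -122/(-45/97) = -122*(-97/45) = 11834/45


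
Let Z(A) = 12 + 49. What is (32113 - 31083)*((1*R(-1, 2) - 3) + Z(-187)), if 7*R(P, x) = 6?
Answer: 424360/7 ≈ 60623.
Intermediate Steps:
Z(A) = 61
R(P, x) = 6/7 (R(P, x) = (⅐)*6 = 6/7)
(32113 - 31083)*((1*R(-1, 2) - 3) + Z(-187)) = (32113 - 31083)*((1*(6/7) - 3) + 61) = 1030*((6/7 - 3) + 61) = 1030*(-15/7 + 61) = 1030*(412/7) = 424360/7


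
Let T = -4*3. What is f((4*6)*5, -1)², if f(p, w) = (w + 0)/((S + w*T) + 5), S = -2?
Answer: 1/225 ≈ 0.0044444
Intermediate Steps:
T = -12
f(p, w) = w/(3 - 12*w) (f(p, w) = (w + 0)/((-2 + w*(-12)) + 5) = w/((-2 - 12*w) + 5) = w/(3 - 12*w))
f((4*6)*5, -1)² = (-1*(-1)/(-3 + 12*(-1)))² = (-1*(-1)/(-3 - 12))² = (-1*(-1)/(-15))² = (-1*(-1)*(-1/15))² = (-1/15)² = 1/225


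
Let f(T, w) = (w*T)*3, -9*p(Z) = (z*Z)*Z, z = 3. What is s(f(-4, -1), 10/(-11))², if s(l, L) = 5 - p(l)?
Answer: 2809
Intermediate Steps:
p(Z) = -Z²/3 (p(Z) = -3*Z*Z/9 = -Z²/3)
f(T, w) = 3*T*w (f(T, w) = (T*w)*3 = 3*T*w)
s(l, L) = 5 + l²/3 (s(l, L) = 5 - (-1)*l²/3 = 5 + l²/3)
s(f(-4, -1), 10/(-11))² = (5 + (3*(-4)*(-1))²/3)² = (5 + (⅓)*12²)² = (5 + (⅓)*144)² = (5 + 48)² = 53² = 2809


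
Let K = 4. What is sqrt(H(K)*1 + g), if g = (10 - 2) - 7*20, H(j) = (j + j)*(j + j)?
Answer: 2*I*sqrt(17) ≈ 8.2462*I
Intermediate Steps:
H(j) = 4*j**2 (H(j) = (2*j)*(2*j) = 4*j**2)
g = -132 (g = 8 - 140 = -132)
sqrt(H(K)*1 + g) = sqrt((4*4**2)*1 - 132) = sqrt((4*16)*1 - 132) = sqrt(64*1 - 132) = sqrt(64 - 132) = sqrt(-68) = 2*I*sqrt(17)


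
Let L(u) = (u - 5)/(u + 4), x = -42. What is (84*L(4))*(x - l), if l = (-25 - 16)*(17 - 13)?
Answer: -1281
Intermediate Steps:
l = -164 (l = -41*4 = -164)
L(u) = (-5 + u)/(4 + u)
(84*L(4))*(x - l) = (84*((-5 + 4)/(4 + 4)))*(-42 - 1*(-164)) = (84*(-1/8))*(-42 + 164) = (84*((⅛)*(-1)))*122 = (84*(-⅛))*122 = -21/2*122 = -1281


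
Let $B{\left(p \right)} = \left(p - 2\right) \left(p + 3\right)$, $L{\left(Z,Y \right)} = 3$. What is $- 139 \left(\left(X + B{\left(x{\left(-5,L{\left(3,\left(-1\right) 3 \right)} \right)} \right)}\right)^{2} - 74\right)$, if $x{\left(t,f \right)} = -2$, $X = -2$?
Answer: $5282$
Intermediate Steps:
$B{\left(p \right)} = \left(-2 + p\right) \left(3 + p\right)$
$- 139 \left(\left(X + B{\left(x{\left(-5,L{\left(3,\left(-1\right) 3 \right)} \right)} \right)}\right)^{2} - 74\right) = - 139 \left(\left(-2 - \left(8 - 4\right)\right)^{2} - 74\right) = - 139 \left(\left(-2 - 4\right)^{2} - 74\right) = - 139 \left(\left(-6\right)^{2} - 74\right) = - 139 \left(36 - 74\right) = \left(-139\right) \left(-38\right) = 5282$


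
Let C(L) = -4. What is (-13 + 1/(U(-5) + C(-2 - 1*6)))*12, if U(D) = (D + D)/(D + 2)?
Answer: -174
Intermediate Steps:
U(D) = 2*D/(2 + D) (U(D) = (2*D)/(2 + D) = 2*D/(2 + D))
(-13 + 1/(U(-5) + C(-2 - 1*6)))*12 = (-13 + 1/(2*(-5)/(2 - 5) - 4))*12 = (-13 + 1/(2*(-5)/(-3) - 4))*12 = (-13 + 1/(2*(-5)*(-⅓) - 4))*12 = (-13 + 1/(10/3 - 4))*12 = (-13 + 1/(-⅔))*12 = (-13 - 3/2)*12 = -29/2*12 = -174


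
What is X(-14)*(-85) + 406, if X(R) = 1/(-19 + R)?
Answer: 13483/33 ≈ 408.58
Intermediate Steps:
X(-14)*(-85) + 406 = -85/(-19 - 14) + 406 = -85/(-33) + 406 = -1/33*(-85) + 406 = 85/33 + 406 = 13483/33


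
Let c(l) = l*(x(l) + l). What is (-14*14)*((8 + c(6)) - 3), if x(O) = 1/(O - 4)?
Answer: -8624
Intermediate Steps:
x(O) = 1/(-4 + O)
c(l) = l*(l + 1/(-4 + l)) (c(l) = l*(1/(-4 + l) + l) = l*(l + 1/(-4 + l)))
(-14*14)*((8 + c(6)) - 3) = (-14*14)*((8 + 6*(1 + 6*(-4 + 6))/(-4 + 6)) - 3) = -196*((8 + 6*(1 + 6*2)/2) - 3) = -196*((8 + 6*(½)*(1 + 12)) - 3) = -196*((8 + 6*(½)*13) - 3) = -196*((8 + 39) - 3) = -196*(47 - 3) = -196*44 = -8624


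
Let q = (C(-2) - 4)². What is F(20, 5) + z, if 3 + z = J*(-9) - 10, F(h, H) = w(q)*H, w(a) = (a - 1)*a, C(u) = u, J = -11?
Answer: 6386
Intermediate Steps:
q = 36 (q = (-2 - 4)² = (-6)² = 36)
w(a) = a*(-1 + a) (w(a) = (-1 + a)*a = a*(-1 + a))
F(h, H) = 1260*H (F(h, H) = (36*(-1 + 36))*H = (36*35)*H = 1260*H)
z = 86 (z = -3 + (-11*(-9) - 10) = -3 + (99 - 10) = -3 + 89 = 86)
F(20, 5) + z = 1260*5 + 86 = 6300 + 86 = 6386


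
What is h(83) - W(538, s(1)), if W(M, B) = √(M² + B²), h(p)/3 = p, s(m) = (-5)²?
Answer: 249 - √290069 ≈ -289.58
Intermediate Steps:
s(m) = 25
h(p) = 3*p
W(M, B) = √(B² + M²)
h(83) - W(538, s(1)) = 3*83 - √(25² + 538²) = 249 - √(625 + 289444) = 249 - √290069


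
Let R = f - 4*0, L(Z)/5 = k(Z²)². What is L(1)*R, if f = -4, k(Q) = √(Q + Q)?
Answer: -40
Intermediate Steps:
k(Q) = √2*√Q (k(Q) = √(2*Q) = √2*√Q)
L(Z) = 10*Z² (L(Z) = 5*(√2*√(Z²))² = 5*(2*Z²) = 10*Z²)
R = -4 (R = -4 - 4*0 = -4 + 0 = -4)
L(1)*R = (10*1²)*(-4) = (10*1)*(-4) = 10*(-4) = -40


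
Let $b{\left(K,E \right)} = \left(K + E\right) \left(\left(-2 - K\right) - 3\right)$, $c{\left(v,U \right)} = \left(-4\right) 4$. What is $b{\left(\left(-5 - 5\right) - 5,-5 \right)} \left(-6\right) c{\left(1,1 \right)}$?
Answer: $-19200$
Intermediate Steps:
$c{\left(v,U \right)} = -16$
$b{\left(K,E \right)} = \left(-5 - K\right) \left(E + K\right)$ ($b{\left(K,E \right)} = \left(E + K\right) \left(-5 - K\right) = \left(-5 - K\right) \left(E + K\right)$)
$b{\left(\left(-5 - 5\right) - 5,-5 \right)} \left(-6\right) c{\left(1,1 \right)} = \left(- \left(\left(-5 - 5\right) - 5\right)^{2} - -25 - 5 \left(\left(-5 - 5\right) - 5\right) - - 5 \left(\left(-5 - 5\right) - 5\right)\right) \left(-6\right) \left(-16\right) = \left(- \left(-10 - 5\right)^{2} + 25 - 5 \left(-10 - 5\right) - - 5 \left(-10 - 5\right)\right) \left(-6\right) \left(-16\right) = \left(- \left(-15\right)^{2} + 25 - -75 - \left(-5\right) \left(-15\right)\right) \left(-6\right) \left(-16\right) = \left(\left(-1\right) 225 + 25 + 75 - 75\right) \left(-6\right) \left(-16\right) = \left(-225 + 25 + 75 - 75\right) \left(-6\right) \left(-16\right) = \left(-200\right) \left(-6\right) \left(-16\right) = 1200 \left(-16\right) = -19200$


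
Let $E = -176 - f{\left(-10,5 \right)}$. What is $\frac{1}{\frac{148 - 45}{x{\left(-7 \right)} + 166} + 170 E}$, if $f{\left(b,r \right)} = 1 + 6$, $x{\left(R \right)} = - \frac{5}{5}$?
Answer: $- \frac{165}{5133047} \approx -3.2145 \cdot 10^{-5}$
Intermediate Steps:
$x{\left(R \right)} = -1$ ($x{\left(R \right)} = \left(-5\right) \frac{1}{5} = -1$)
$f{\left(b,r \right)} = 7$
$E = -183$ ($E = -176 - 7 = -183$)
$\frac{1}{\frac{148 - 45}{x{\left(-7 \right)} + 166} + 170 E} = \frac{1}{\frac{148 - 45}{-1 + 166} + 170 \left(-183\right)} = \frac{1}{\frac{103}{165} - 31110} = \frac{1}{- \frac{5133047}{165}} = - \frac{165}{5133047}$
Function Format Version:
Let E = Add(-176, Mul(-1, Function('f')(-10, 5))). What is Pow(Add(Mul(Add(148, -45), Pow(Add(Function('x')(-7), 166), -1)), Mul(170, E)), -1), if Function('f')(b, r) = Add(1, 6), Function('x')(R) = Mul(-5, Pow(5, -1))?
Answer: Rational(-165, 5133047) ≈ -3.2145e-5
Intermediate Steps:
Function('x')(R) = -1 (Function('x')(R) = Mul(-5, Rational(1, 5)) = -1)
Function('f')(b, r) = 7
E = -183 (E = Add(-176, Mul(-1, 7)) = Add(-176, -7) = -183)
Pow(Add(Mul(Add(148, -45), Pow(Add(Function('x')(-7), 166), -1)), Mul(170, E)), -1) = Pow(Add(Mul(Add(148, -45), Pow(Add(-1, 166), -1)), Mul(170, -183)), -1) = Pow(Add(Mul(103, Pow(165, -1)), -31110), -1) = Pow(Add(Mul(103, Rational(1, 165)), -31110), -1) = Pow(Add(Rational(103, 165), -31110), -1) = Pow(Rational(-5133047, 165), -1) = Rational(-165, 5133047)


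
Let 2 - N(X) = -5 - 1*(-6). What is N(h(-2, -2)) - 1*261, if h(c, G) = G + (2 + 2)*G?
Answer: -260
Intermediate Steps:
h(c, G) = 5*G (h(c, G) = G + 4*G = 5*G)
N(X) = 1 (N(X) = 2 - (-5 - 1*(-6)) = 2 - (-5 + 6) = 2 - 1*1 = 2 - 1 = 1)
N(h(-2, -2)) - 1*261 = 1 - 1*261 = 1 - 261 = -260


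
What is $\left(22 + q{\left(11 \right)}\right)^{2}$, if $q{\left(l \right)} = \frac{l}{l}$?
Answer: $529$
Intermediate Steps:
$q{\left(l \right)} = 1$
$\left(22 + q{\left(11 \right)}\right)^{2} = \left(22 + 1\right)^{2} = 23^{2} = 529$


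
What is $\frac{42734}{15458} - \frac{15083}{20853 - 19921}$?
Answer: $- \frac{96662463}{7203428} \approx -13.419$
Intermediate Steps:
$\frac{42734}{15458} - \frac{15083}{20853 - 19921} = 42734 \cdot \frac{1}{15458} - \frac{15083}{932} = \frac{21367}{7729} - \frac{15083}{932} = - \frac{96662463}{7203428}$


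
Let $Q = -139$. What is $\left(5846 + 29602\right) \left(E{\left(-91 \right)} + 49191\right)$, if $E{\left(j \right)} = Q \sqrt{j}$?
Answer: $1743722568 - 4927272 i \sqrt{91} \approx 1.7437 \cdot 10^{9} - 4.7003 \cdot 10^{7} i$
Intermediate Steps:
$E{\left(j \right)} = - 139 \sqrt{j}$
$\left(5846 + 29602\right) \left(E{\left(-91 \right)} + 49191\right) = \left(5846 + 29602\right) \left(- 139 \sqrt{-91} + 49191\right) = 35448 \left(- 139 i \sqrt{91} + 49191\right) = 35448 \left(49191 - 139 i \sqrt{91}\right) = 1743722568 - 4927272 i \sqrt{91}$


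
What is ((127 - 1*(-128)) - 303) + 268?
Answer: 220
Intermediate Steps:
((127 - 1*(-128)) - 303) + 268 = ((127 + 128) - 303) + 268 = (255 - 303) + 268 = -48 + 268 = 220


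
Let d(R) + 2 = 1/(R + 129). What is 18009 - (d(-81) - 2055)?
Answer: 963167/48 ≈ 20066.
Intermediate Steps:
d(R) = -2 + 1/(129 + R) (d(R) = -2 + 1/(R + 129) = -2 + 1/(129 + R))
18009 - (d(-81) - 2055) = 18009 - ((-257 - 2*(-81))/(129 - 81) - 2055) = 18009 - ((-257 + 162)/48 - 2055) = 18009 - ((1/48)*(-95) - 2055) = 18009 - (-95/48 - 2055) = 18009 - 1*(-98735/48) = 18009 + 98735/48 = 963167/48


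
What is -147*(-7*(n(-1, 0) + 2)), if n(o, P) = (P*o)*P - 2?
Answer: 0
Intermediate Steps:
n(o, P) = -2 + o*P**2 (n(o, P) = o*P**2 - 2 = -2 + o*P**2)
-147*(-7*(n(-1, 0) + 2)) = -147*(-7*((-2 - 1*0**2) + 2)) = -147*(-7*((-2 - 1*0) + 2)) = -147*(-7*((-2 + 0) + 2)) = -147*(-7*(-2 + 2)) = -147*(-7*0) = -147*0 = -21*0 = 0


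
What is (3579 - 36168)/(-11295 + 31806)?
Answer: -3621/2279 ≈ -1.5889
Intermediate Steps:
(3579 - 36168)/(-11295 + 31806) = -32589/20511 = -32589*1/20511 = -3621/2279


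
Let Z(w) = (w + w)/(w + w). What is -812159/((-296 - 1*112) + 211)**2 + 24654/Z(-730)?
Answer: 955984927/38809 ≈ 24633.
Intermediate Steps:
Z(w) = 1 (Z(w) = (2*w)/((2*w)) = (2*w)*(1/(2*w)) = 1)
-812159/((-296 - 1*112) + 211)**2 + 24654/Z(-730) = -812159/((-296 - 1*112) + 211)**2 + 24654/1 = -812159/((-296 - 112) + 211)**2 + 24654*1 = -812159/(-408 + 211)**2 + 24654 = -812159/((-197)**2) + 24654 = -812159/38809 + 24654 = 955984927/38809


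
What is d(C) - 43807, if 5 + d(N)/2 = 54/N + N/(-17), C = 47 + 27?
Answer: -27565451/629 ≈ -43824.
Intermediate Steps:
C = 74
d(N) = -10 + 108/N - 2*N/17 (d(N) = -10 + 2*(54/N + N/(-17)) = -10 + 2*(54/N + N*(-1/17)) = -10 + 2*(54/N - N/17) = -10 + (108/N - 2*N/17) = -10 + 108/N - 2*N/17)
d(C) - 43807 = (-10 + 108/74 - 2/17*74) - 43807 = (-10 + 108*(1/74) - 148/17) - 43807 = (-10 + 54/37 - 148/17) - 43807 = -10848/629 - 43807 = -27565451/629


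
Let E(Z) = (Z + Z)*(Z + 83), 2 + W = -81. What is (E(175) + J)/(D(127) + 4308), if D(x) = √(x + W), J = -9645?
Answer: 914373/48839 - 849*√11/97678 ≈ 18.693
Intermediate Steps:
W = -83 (W = -2 - 81 = -83)
E(Z) = 2*Z*(83 + Z) (E(Z) = (2*Z)*(83 + Z) = 2*Z*(83 + Z))
D(x) = √(-83 + x) (D(x) = √(x - 83) = √(-83 + x))
(E(175) + J)/(D(127) + 4308) = (2*175*(83 + 175) - 9645)/(√(-83 + 127) + 4308) = (2*175*258 - 9645)/(√44 + 4308) = (90300 - 9645)/(2*√11 + 4308) = 80655/(4308 + 2*√11)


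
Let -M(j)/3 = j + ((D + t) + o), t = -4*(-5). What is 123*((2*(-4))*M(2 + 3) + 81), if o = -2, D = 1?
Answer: 80811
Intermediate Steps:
t = 20
M(j) = -57 - 3*j (M(j) = -3*(j + ((1 + 20) - 2)) = -3*(j + (21 - 2)) = -3*(j + 19) = -3*(19 + j) = -57 - 3*j)
123*((2*(-4))*M(2 + 3) + 81) = 123*((2*(-4))*(-57 - 3*(2 + 3)) + 81) = 123*(-8*(-57 - 3*5) + 81) = 123*(-8*(-57 - 15) + 81) = 123*(-8*(-72) + 81) = 123*(576 + 81) = 123*657 = 80811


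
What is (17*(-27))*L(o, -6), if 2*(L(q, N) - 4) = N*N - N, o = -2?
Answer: -11475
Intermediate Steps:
L(q, N) = 4 + N**2/2 - N/2 (L(q, N) = 4 + (N*N - N)/2 = 4 + (N**2 - N)/2 = 4 + (N**2/2 - N/2) = 4 + N**2/2 - N/2)
(17*(-27))*L(o, -6) = (17*(-27))*(4 + (1/2)*(-6)**2 - 1/2*(-6)) = -459*(4 + (1/2)*36 + 3) = -459*(4 + 18 + 3) = -459*25 = -11475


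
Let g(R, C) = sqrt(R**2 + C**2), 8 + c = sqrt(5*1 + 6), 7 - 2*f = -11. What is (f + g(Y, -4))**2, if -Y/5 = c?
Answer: (9 + sqrt(16 + 25*(8 - sqrt(11))**2))**2 ≈ 1073.0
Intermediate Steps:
f = 9 (f = 7/2 - 1/2*(-11) = 7/2 + 11/2 = 9)
c = -8 + sqrt(11) (c = -8 + sqrt(5*1 + 6) = -8 + sqrt(5 + 6) = -8 + sqrt(11) ≈ -4.6834)
Y = 40 - 5*sqrt(11) (Y = -5*(-8 + sqrt(11)) = 40 - 5*sqrt(11) ≈ 23.417)
g(R, C) = sqrt(C**2 + R**2)
(f + g(Y, -4))**2 = (9 + sqrt((-4)**2 + (40 - 5*sqrt(11))**2))**2 = (9 + sqrt(16 + (40 - 5*sqrt(11))**2))**2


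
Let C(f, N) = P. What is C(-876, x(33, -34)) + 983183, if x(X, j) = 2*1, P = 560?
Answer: 983743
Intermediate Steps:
x(X, j) = 2
C(f, N) = 560
C(-876, x(33, -34)) + 983183 = 560 + 983183 = 983743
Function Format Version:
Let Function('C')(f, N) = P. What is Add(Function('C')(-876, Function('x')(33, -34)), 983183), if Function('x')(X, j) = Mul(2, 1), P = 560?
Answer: 983743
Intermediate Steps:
Function('x')(X, j) = 2
Function('C')(f, N) = 560
Add(Function('C')(-876, Function('x')(33, -34)), 983183) = Add(560, 983183) = 983743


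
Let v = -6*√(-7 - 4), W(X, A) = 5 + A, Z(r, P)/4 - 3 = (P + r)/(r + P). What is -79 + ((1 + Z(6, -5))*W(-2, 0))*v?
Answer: -79 - 510*I*√11 ≈ -79.0 - 1691.5*I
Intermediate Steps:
Z(r, P) = 16 (Z(r, P) = 12 + 4*((P + r)/(r + P)) = 12 + 4*((P + r)/(P + r)) = 12 + 4*1 = 12 + 4 = 16)
v = -6*I*√11 ≈ -19.9*I
-79 + ((1 + Z(6, -5))*W(-2, 0))*v = -79 + ((1 + 16)*(5 + 0))*(-6*I*√11) = -79 + (17*5)*(-6*I*√11) = -79 + 85*(-6*I*√11) = -79 - 510*I*√11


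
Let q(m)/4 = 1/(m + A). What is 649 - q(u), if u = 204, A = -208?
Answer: 650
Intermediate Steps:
q(m) = 4/(-208 + m) (q(m) = 4/(m - 208) = 4/(-208 + m))
649 - q(u) = 649 - 4/(-208 + 204) = 649 - 4/(-4) = 649 - 4*(-1)/4 = 649 - 1*(-1) = 649 + 1 = 650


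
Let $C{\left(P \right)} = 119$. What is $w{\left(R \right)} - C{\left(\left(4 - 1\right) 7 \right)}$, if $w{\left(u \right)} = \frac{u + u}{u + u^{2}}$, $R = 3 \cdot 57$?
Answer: $- \frac{10233}{86} \approx -118.99$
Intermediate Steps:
$R = 171$
$w{\left(u \right)} = \frac{2 u}{u + u^{2}}$
$w{\left(R \right)} - C{\left(\left(4 - 1\right) 7 \right)} = \frac{2}{1 + 171} - 119 = \frac{2}{172} - 119 = 2 \cdot \frac{1}{172} - 119 = \frac{1}{86} - 119 = - \frac{10233}{86}$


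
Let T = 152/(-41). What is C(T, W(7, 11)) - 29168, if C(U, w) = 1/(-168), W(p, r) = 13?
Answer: -4900225/168 ≈ -29168.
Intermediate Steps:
T = -152/41 (T = 152*(-1/41) = -152/41 ≈ -3.7073)
C(U, w) = -1/168
C(T, W(7, 11)) - 29168 = -1/168 - 29168 = -4900225/168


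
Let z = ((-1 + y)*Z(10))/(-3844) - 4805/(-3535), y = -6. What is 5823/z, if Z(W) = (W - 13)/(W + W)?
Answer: 316504273680/73866833 ≈ 4284.8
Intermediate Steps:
Z(W) = (-13 + W)/(2*W) (Z(W) = (-13 + W)/((2*W)) = (-13 + W)*(1/(2*W)) = (-13 + W)/(2*W))
z = 73866833/54354160 (z = ((-1 - 6)*((½)*(-13 + 10)/10))/(-3844) - 4805/(-3535) = -7*(-3)/(2*10)*(-1/3844) - 4805*(-1/3535) = -7*(-3/20)*(-1/3844) + 961/707 = (21/20)*(-1/3844) + 961/707 = -21/76880 + 961/707 = 73866833/54354160 ≈ 1.3590)
5823/z = 5823/(73866833/54354160) = 5823*(54354160/73866833) = 316504273680/73866833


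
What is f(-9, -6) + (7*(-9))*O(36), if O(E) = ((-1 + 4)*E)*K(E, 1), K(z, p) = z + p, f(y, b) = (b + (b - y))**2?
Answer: -251739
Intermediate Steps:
f(y, b) = (-y + 2*b)**2
K(z, p) = p + z
O(E) = 3*E*(1 + E) (O(E) = ((-1 + 4)*E)*(1 + E) = (3*E)*(1 + E) = 3*E*(1 + E))
f(-9, -6) + (7*(-9))*O(36) = (-1*(-9) + 2*(-6))**2 + (7*(-9))*(3*36*(1 + 36)) = (9 - 12)**2 - 189*36*37 = (-3)**2 - 63*3996 = 9 - 251748 = -251739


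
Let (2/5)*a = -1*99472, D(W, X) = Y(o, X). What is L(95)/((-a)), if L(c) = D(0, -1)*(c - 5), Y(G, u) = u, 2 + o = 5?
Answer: -9/24868 ≈ -0.00036191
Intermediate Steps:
o = 3 (o = -2 + 5 = 3)
D(W, X) = X
a = -248680 (a = 5*(-1*99472)/2 = (5/2)*(-99472) = -248680)
L(c) = 5 - c (L(c) = -(c - 5) = -(-5 + c) = 5 - c)
L(95)/((-a)) = (5 - 1*95)/((-1*(-248680))) = (5 - 95)/248680 = -90*1/248680 = -9/24868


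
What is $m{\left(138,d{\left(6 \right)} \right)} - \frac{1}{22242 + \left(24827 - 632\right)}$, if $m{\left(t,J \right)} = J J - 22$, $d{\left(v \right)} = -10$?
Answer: $\frac{3622085}{46437} \approx 78.0$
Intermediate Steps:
$m{\left(t,J \right)} = -22 + J^{2}$ ($m{\left(t,J \right)} = J^{2} - 22 = -22 + J^{2}$)
$m{\left(138,d{\left(6 \right)} \right)} - \frac{1}{22242 + \left(24827 - 632\right)} = \left(-22 + \left(-10\right)^{2}\right) - \frac{1}{22242 + \left(24827 - 632\right)} = \left(-22 + 100\right) - \frac{1}{22242 + 24195} = 78 - \frac{1}{46437} = \frac{3622085}{46437}$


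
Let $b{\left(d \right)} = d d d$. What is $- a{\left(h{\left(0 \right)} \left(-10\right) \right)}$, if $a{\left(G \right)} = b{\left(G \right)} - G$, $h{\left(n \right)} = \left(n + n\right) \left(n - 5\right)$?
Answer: $0$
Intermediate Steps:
$b{\left(d \right)} = d^{3}$ ($b{\left(d \right)} = d^{2} d = d^{3}$)
$h{\left(n \right)} = 2 n \left(-5 + n\right)$
$a{\left(G \right)} = G^{3} - G$
$- a{\left(h{\left(0 \right)} \left(-10\right) \right)} = - (\left(2 \cdot 0 \left(-5 + 0\right) \left(-10\right)\right)^{3} - 2 \cdot 0 \left(-5 + 0\right) \left(-10\right)) = - (\left(2 \cdot 0 \left(-5\right) \left(-10\right)\right)^{3} - 2 \cdot 0 \left(-5\right) \left(-10\right)) = - (\left(0 \left(-10\right)\right)^{3} - 0 \left(-10\right)) = - (0^{3} - 0) = - (0 + 0) = \left(-1\right) 0 = 0$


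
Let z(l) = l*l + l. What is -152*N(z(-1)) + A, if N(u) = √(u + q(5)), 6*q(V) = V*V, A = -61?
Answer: -61 - 380*√6/3 ≈ -371.27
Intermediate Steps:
q(V) = V²/6 (q(V) = (V*V)/6 = V²/6)
z(l) = l + l² (z(l) = l² + l = l + l²)
N(u) = √(25/6 + u) (N(u) = √(u + (⅙)*5²) = √(u + (⅙)*25) = √(u + 25/6) = √(25/6 + u))
-152*N(z(-1)) + A = -76*√(150 + 36*(-(1 - 1)))/3 - 61 = -76*√(150 + 36*(-1*0))/3 - 61 = -76*√(150 + 36*0)/3 - 61 = -76*√(150 + 0)/3 - 61 = -76*√150/3 - 61 = -76*5*√6/3 - 61 = -380*√6/3 - 61 = -61 - 380*√6/3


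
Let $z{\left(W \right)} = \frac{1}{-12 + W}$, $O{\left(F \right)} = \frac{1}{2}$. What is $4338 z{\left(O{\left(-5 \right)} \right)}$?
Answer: $- \frac{8676}{23} \approx -377.22$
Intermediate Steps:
$O{\left(F \right)} = \frac{1}{2}$
$4338 z{\left(O{\left(-5 \right)} \right)} = \frac{4338}{-12 + \frac{1}{2}} = \frac{4338}{- \frac{23}{2}} = 4338 \left(- \frac{2}{23}\right) = - \frac{8676}{23}$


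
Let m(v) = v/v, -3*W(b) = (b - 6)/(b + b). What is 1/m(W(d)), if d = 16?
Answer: 1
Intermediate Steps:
W(b) = -(-6 + b)/(6*b) (W(b) = -(b - 6)/(3*(b + b)) = -(-6 + b)/(3*(2*b)) = -(-6 + b)*1/(2*b)/3 = -(-6 + b)/(6*b))
m(v) = 1
1/m(W(d)) = 1/1 = 1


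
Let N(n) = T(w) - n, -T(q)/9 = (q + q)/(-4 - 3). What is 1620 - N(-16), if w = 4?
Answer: 11156/7 ≈ 1593.7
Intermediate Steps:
T(q) = 18*q/7 (T(q) = -9*(q + q)/(-4 - 3) = -9*2*q/(-7) = -9*2*q*(-1)/7 = -(-18)*q/7 = 18*q/7)
N(n) = 72/7 - n (N(n) = (18/7)*4 - n = 72/7 - n)
1620 - N(-16) = 1620 - (72/7 - 1*(-16)) = 1620 - (72/7 + 16) = 1620 - 1*184/7 = 1620 - 184/7 = 11156/7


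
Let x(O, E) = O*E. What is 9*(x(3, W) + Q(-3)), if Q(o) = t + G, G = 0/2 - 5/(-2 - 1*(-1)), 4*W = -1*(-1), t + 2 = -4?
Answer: -9/4 ≈ -2.2500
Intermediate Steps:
t = -6 (t = -2 - 4 = -6)
W = 1/4 (W = (-1*(-1))/4 = (1/4)*1 = 1/4 ≈ 0.25000)
G = 5 (G = 0*(1/2) - 5/(-2 + 1) = 0 - 5/(-1) = 0 - 5*(-1) = 0 + 5 = 5)
Q(o) = -1 (Q(o) = -6 + 5 = -1)
x(O, E) = E*O
9*(x(3, W) + Q(-3)) = 9*((1/4)*3 - 1) = 9*(3/4 - 1) = 9*(-1/4) = -9/4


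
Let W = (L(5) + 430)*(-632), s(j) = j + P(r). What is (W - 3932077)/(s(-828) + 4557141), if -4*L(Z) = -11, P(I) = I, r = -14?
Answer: -382325/414209 ≈ -0.92302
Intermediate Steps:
s(j) = -14 + j (s(j) = j - 14 = -14 + j)
L(Z) = 11/4 (L(Z) = -1/4*(-11) = 11/4)
W = -273498 (W = (11/4 + 430)*(-632) = (1731/4)*(-632) = -273498)
(W - 3932077)/(s(-828) + 4557141) = (-273498 - 3932077)/((-14 - 828) + 4557141) = -4205575/(-842 + 4557141) = -4205575/4556299 = -4205575*1/4556299 = -382325/414209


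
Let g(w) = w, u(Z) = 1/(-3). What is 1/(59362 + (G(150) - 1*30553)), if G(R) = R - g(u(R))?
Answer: 3/86878 ≈ 3.4531e-5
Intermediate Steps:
u(Z) = -1/3
G(R) = 1/3 + R (G(R) = R - 1*(-1/3) = R + 1/3 = 1/3 + R)
1/(59362 + (G(150) - 1*30553)) = 1/(59362 + ((1/3 + 150) - 1*30553)) = 1/(59362 + (451/3 - 30553)) = 1/(59362 - 91208/3) = 1/(86878/3) = 3/86878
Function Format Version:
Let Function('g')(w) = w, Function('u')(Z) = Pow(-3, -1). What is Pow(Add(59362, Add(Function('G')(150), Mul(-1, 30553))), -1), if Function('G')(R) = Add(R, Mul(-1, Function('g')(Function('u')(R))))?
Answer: Rational(3, 86878) ≈ 3.4531e-5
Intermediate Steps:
Function('u')(Z) = Rational(-1, 3)
Function('G')(R) = Add(Rational(1, 3), R) (Function('G')(R) = Add(R, Mul(-1, Rational(-1, 3))) = Add(R, Rational(1, 3)) = Add(Rational(1, 3), R))
Pow(Add(59362, Add(Function('G')(150), Mul(-1, 30553))), -1) = Pow(Add(59362, Add(Add(Rational(1, 3), 150), Mul(-1, 30553))), -1) = Pow(Add(59362, Add(Rational(451, 3), -30553)), -1) = Pow(Add(59362, Rational(-91208, 3)), -1) = Pow(Rational(86878, 3), -1) = Rational(3, 86878)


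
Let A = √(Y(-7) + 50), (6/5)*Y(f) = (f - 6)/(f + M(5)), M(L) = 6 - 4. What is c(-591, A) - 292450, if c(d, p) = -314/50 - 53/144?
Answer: -1052843933/3600 ≈ -2.9246e+5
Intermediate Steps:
M(L) = 2
Y(f) = 5*(-6 + f)/(6*(2 + f)) (Y(f) = 5*((f - 6)/(f + 2))/6 = 5*((-6 + f)/(2 + f))/6 = 5*(-6 + f)/(6*(2 + f)))
A = √1878/6 (A = √(5*(-6 - 7)/(6*(2 - 7)) + 50) = √((⅚)*(-13)/(-5) + 50) = √((⅚)*(-⅕)*(-13) + 50) = √(13/6 + 50) = √(313/6) = √1878/6 ≈ 7.2226)
c(d, p) = -23933/3600 (c(d, p) = -314*1/50 - 53*1/144 = -157/25 - 53/144 = -23933/3600)
c(-591, A) - 292450 = -23933/3600 - 292450 = -1052843933/3600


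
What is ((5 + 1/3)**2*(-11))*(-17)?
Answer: 47872/9 ≈ 5319.1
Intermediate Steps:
((5 + 1/3)**2*(-11))*(-17) = ((16/3)**2*(-11))*(-17) = ((256/9)*(-11))*(-17) = -2816/9*(-17) = 47872/9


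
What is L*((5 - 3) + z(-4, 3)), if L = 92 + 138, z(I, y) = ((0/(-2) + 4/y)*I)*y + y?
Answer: -2530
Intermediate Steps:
z(I, y) = y + 4*I (z(I, y) = ((0*(-½) + 4/y)*I)*y + y = ((0 + 4/y)*I)*y + y = ((4/y)*I)*y + y = (4*I/y)*y + y = 4*I + y = y + 4*I)
L = 230
L*((5 - 3) + z(-4, 3)) = 230*((5 - 3) + (3 + 4*(-4))) = 230*(2 + (3 - 16)) = 230*(2 - 13) = 230*(-11) = -2530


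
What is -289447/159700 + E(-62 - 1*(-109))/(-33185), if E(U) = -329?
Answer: -1910551479/1059928900 ≈ -1.8025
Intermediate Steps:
-289447/159700 + E(-62 - 1*(-109))/(-33185) = -289447/159700 - 329/(-33185) = -289447*1/159700 - 329*(-1/33185) = -289447/159700 + 329/33185 = -1910551479/1059928900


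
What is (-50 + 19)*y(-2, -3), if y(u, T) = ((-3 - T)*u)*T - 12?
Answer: 372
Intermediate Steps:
y(u, T) = -12 + T*u*(-3 - T) (y(u, T) = (u*(-3 - T))*T - 12 = T*u*(-3 - T) - 12 = -12 + T*u*(-3 - T))
(-50 + 19)*y(-2, -3) = (-50 + 19)*(-12 - 1*(-2)*(-3)² - 3*(-3)*(-2)) = -31*(-12 - 1*(-2)*9 - 18) = -31*(-12 + 18 - 18) = -31*(-12) = 372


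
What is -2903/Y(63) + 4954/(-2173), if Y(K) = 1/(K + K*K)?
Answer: -25434743962/2173 ≈ -1.1705e+7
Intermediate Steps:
Y(K) = 1/(K + K²)
-2903/Y(63) + 4954/(-2173) = -2903/(1/(63*(1 + 63))) + 4954/(-2173) = -2903/((1/63)/64) + 4954*(-1/2173) = -2903/((1/63)*(1/64)) - 4954/2173 = -2903/1/4032 - 4954/2173 = -2903*4032 - 4954/2173 = -11704896 - 4954/2173 = -25434743962/2173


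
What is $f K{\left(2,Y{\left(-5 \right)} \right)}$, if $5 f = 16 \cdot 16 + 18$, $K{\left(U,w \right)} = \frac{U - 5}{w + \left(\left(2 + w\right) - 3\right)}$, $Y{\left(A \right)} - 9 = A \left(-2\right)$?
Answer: $- \frac{822}{185} \approx -4.4432$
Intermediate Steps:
$Y{\left(A \right)} = 9 - 2 A$ ($Y{\left(A \right)} = 9 + A \left(-2\right) = 9 - 2 A$)
$K{\left(U,w \right)} = \frac{-5 + U}{-1 + 2 w}$ ($K{\left(U,w \right)} = \frac{-5 + U}{w + \left(-1 + w\right)} = \frac{-5 + U}{-1 + 2 w}$)
$f = \frac{274}{5}$ ($f = \frac{16 \cdot 16 + 18}{5} = \frac{256 + 18}{5} = \frac{1}{5} \cdot 274 = \frac{274}{5} \approx 54.8$)
$f K{\left(2,Y{\left(-5 \right)} \right)} = \frac{274 \frac{-5 + 2}{-1 + 2 \left(9 - -10\right)}}{5} = \frac{274 \frac{1}{-1 + 2 \left(9 + 10\right)} \left(-3\right)}{5} = \frac{274 \frac{1}{-1 + 2 \cdot 19} \left(-3\right)}{5} = \frac{274 \frac{1}{-1 + 38} \left(-3\right)}{5} = \frac{274 \cdot \frac{1}{37} \left(-3\right)}{5} = \frac{274}{5} \left(- \frac{3}{37}\right) = - \frac{822}{185}$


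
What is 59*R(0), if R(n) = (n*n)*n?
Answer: 0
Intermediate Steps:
R(n) = n³ (R(n) = n²*n = n³)
59*R(0) = 59*0³ = 59*0 = 0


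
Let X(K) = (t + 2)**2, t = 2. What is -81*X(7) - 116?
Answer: -1412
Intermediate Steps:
X(K) = 16 (X(K) = (2 + 2)**2 = 4**2 = 16)
-81*X(7) - 116 = -81*16 - 116 = -1296 - 116 = -1412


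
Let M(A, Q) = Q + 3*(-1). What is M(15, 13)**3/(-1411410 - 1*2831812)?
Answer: -500/2121611 ≈ -0.00023567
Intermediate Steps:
M(A, Q) = -3 + Q (M(A, Q) = Q - 3 = -3 + Q)
M(15, 13)**3/(-1411410 - 1*2831812) = (-3 + 13)**3/(-1411410 - 1*2831812) = 10**3/(-1411410 - 2831812) = 1000/(-4243222) = 1000*(-1/4243222) = -500/2121611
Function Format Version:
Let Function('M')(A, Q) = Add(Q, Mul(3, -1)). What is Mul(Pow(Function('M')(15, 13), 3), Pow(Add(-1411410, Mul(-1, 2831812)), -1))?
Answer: Rational(-500, 2121611) ≈ -0.00023567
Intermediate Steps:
Function('M')(A, Q) = Add(-3, Q) (Function('M')(A, Q) = Add(Q, -3) = Add(-3, Q))
Mul(Pow(Function('M')(15, 13), 3), Pow(Add(-1411410, Mul(-1, 2831812)), -1)) = Mul(Pow(Add(-3, 13), 3), Pow(Add(-1411410, Mul(-1, 2831812)), -1)) = Mul(Pow(10, 3), Pow(Add(-1411410, -2831812), -1)) = Mul(1000, Pow(-4243222, -1)) = Mul(1000, Rational(-1, 4243222)) = Rational(-500, 2121611)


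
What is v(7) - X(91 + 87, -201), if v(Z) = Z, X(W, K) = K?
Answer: 208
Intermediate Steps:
v(7) - X(91 + 87, -201) = 7 - 1*(-201) = 7 + 201 = 208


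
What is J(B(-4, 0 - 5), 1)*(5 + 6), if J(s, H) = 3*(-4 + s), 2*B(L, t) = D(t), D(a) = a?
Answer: -429/2 ≈ -214.50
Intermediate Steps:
B(L, t) = t/2
J(s, H) = -12 + 3*s
J(B(-4, 0 - 5), 1)*(5 + 6) = (-12 + 3*((0 - 5)/2))*(5 + 6) = (-12 + 3*((½)*(-5)))*11 = (-12 + 3*(-5/2))*11 = (-12 - 15/2)*11 = -39/2*11 = -429/2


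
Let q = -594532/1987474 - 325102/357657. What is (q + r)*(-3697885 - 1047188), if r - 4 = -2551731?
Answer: 1434479174752495556406389/118472331403 ≈ 1.2108e+13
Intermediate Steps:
r = -2551727 (r = 4 - 2551731 = -2551727)
q = -429385151936/355416994209 (q = -594532*1/1987474 - 325102*1/357657 = -297266/993737 - 325102/357657 = -429385151936/355416994209 ≈ -1.2081)
(q + r)*(-3697885 - 1047188) = (-429385151936/355416994209 - 2551727)*(-3697885 - 1047188) = -906927569767100879/355416994209*(-4745073) = 1434479174752495556406389/118472331403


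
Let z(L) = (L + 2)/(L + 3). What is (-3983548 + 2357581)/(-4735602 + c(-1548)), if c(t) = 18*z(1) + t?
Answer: 120442/350899 ≈ 0.34324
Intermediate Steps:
z(L) = (2 + L)/(3 + L)
c(t) = 27/2 + t (c(t) = 18*((2 + 1)/(3 + 1)) + t = 18*(3/4) + t = 27/2 + t)
(-3983548 + 2357581)/(-4735602 + c(-1548)) = (-3983548 + 2357581)/(-4735602 + (27/2 - 1548)) = -1625967/(-4735602 - 3069/2) = -1625967/(-9474273/2) = -1625967*(-2/9474273) = 120442/350899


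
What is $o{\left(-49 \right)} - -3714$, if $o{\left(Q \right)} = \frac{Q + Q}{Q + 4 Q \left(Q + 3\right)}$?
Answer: $\frac{679660}{183} \approx 3714.0$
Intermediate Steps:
$o{\left(Q \right)} = \frac{2 Q}{Q + 4 Q \left(3 + Q\right)}$
$o{\left(-49 \right)} - -3714 = \frac{2}{13 + 4 \left(-49\right)} - -3714 = \frac{2}{13 - 196} + 3714 = \frac{2}{-183} + 3714 = 2 \left(- \frac{1}{183}\right) + 3714 = - \frac{2}{183} + 3714 = \frac{679660}{183}$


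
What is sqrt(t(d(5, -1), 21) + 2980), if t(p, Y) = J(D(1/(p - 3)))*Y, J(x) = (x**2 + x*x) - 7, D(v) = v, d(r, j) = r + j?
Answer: 5*sqrt(115) ≈ 53.619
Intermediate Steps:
d(r, j) = j + r
J(x) = -7 + 2*x**2 (J(x) = (x**2 + x**2) - 7 = 2*x**2 - 7 = -7 + 2*x**2)
t(p, Y) = Y*(-7 + 2/(-3 + p)**2) (t(p, Y) = (-7 + 2*(1/(p - 3))**2)*Y = (-7 + 2*(1/(-3 + p))**2)*Y = (-7 + 2/(-3 + p)**2)*Y = Y*(-7 + 2/(-3 + p)**2))
sqrt(t(d(5, -1), 21) + 2980) = sqrt((-7*21 + 2*21/(-3 + (-1 + 5))**2) + 2980) = sqrt((-147 + 2*21/(-3 + 4)**2) + 2980) = sqrt((-147 + 2*21/1**2) + 2980) = sqrt((-147 + 2*21*1) + 2980) = sqrt((-147 + 42) + 2980) = sqrt(-105 + 2980) = sqrt(2875) = 5*sqrt(115)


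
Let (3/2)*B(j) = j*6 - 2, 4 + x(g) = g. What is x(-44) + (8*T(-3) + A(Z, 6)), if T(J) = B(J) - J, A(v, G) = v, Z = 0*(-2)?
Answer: -392/3 ≈ -130.67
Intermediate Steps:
x(g) = -4 + g
B(j) = -4/3 + 4*j (B(j) = 2*(j*6 - 2)/3 = 2*(6*j - 2)/3 = 2*(-2 + 6*j)/3 = -4/3 + 4*j)
Z = 0
T(J) = -4/3 + 3*J (T(J) = (-4/3 + 4*J) - J = -4/3 + 3*J)
x(-44) + (8*T(-3) + A(Z, 6)) = (-4 - 44) + (8*(-4/3 + 3*(-3)) + 0) = -48 + (8*(-4/3 - 9) + 0) = -48 + (8*(-31/3) + 0) = -48 + (-248/3 + 0) = -48 - 248/3 = -392/3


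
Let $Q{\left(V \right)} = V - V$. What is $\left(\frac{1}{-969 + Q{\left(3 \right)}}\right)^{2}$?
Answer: $\frac{1}{938961} \approx 1.065 \cdot 10^{-6}$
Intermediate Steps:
$Q{\left(V \right)} = 0$
$\left(\frac{1}{-969 + Q{\left(3 \right)}}\right)^{2} = \left(\frac{1}{-969 + 0}\right)^{2} = \left(\frac{1}{-969}\right)^{2} = \left(- \frac{1}{969}\right)^{2} = \frac{1}{938961}$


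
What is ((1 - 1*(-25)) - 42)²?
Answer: 256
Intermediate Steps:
((1 - 1*(-25)) - 42)² = ((1 + 25) - 42)² = (26 - 42)² = (-16)² = 256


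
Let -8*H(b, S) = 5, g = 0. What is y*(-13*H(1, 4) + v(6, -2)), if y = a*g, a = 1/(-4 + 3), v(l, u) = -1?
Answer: 0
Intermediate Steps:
a = -1 (a = 1/(-1) = -1)
H(b, S) = -5/8 (H(b, S) = -⅛*5 = -5/8)
y = 0 (y = -1*0 = 0)
y*(-13*H(1, 4) + v(6, -2)) = 0*(-13*(-5/8) - 1) = 0*(65/8 - 1) = 0*(57/8) = 0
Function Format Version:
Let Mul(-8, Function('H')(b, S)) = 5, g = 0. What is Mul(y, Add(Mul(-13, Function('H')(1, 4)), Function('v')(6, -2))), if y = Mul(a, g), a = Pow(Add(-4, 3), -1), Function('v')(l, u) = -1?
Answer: 0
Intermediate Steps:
a = -1 (a = Pow(-1, -1) = -1)
Function('H')(b, S) = Rational(-5, 8) (Function('H')(b, S) = Mul(Rational(-1, 8), 5) = Rational(-5, 8))
y = 0 (y = Mul(-1, 0) = 0)
Mul(y, Add(Mul(-13, Function('H')(1, 4)), Function('v')(6, -2))) = Mul(0, Add(Mul(-13, Rational(-5, 8)), -1)) = Mul(0, Add(Rational(65, 8), -1)) = Mul(0, Rational(57, 8)) = 0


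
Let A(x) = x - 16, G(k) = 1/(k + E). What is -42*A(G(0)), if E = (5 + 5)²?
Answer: 33579/50 ≈ 671.58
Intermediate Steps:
E = 100 (E = 10² = 100)
G(k) = 1/(100 + k) (G(k) = 1/(k + 100) = 1/(100 + k))
A(x) = -16 + x
-42*A(G(0)) = -42*(-16 + 1/(100 + 0)) = -42*(-16 + 1/100) = -42*(-1599/100) = 33579/50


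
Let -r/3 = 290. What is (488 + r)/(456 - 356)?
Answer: -191/50 ≈ -3.8200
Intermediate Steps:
r = -870 (r = -3*290 = -870)
(488 + r)/(456 - 356) = (488 - 870)/(456 - 356) = -382/100 = -382*1/100 = -191/50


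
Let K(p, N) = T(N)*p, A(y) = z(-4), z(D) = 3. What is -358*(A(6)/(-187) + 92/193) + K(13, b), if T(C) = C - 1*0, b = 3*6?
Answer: 2493544/36091 ≈ 69.090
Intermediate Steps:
A(y) = 3
b = 18
T(C) = C (T(C) = C + 0 = C)
K(p, N) = N*p
-358*(A(6)/(-187) + 92/193) + K(13, b) = -358*(3/(-187) + 92/193) + 18*13 = -358*(3*(-1/187) + 92*(1/193)) + 234 = -358*(-3/187 + 92/193) + 234 = -358*16625/36091 + 234 = -5951750/36091 + 234 = 2493544/36091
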